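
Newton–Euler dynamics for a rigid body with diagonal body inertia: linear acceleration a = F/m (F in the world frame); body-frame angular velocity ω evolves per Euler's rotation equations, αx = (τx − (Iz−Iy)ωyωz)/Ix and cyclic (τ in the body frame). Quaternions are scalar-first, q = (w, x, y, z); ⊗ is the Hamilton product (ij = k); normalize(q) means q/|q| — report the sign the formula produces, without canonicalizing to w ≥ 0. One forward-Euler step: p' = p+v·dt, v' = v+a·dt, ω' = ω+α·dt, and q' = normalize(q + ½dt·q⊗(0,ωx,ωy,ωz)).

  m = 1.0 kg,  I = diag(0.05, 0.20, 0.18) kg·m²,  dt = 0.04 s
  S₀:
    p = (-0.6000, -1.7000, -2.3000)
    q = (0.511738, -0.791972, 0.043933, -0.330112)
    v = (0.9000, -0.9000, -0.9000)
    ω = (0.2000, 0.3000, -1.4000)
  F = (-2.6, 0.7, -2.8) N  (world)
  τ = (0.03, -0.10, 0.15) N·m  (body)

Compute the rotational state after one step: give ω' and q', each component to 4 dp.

ω' = (0.2173, 0.2727, -1.3687)
q' = (0.5052, -0.7888, 0.0235, -0.3492)

α = I⁻¹(τ − ω×Iω) = (0.4320, -0.6820, 0.7833)
new body rate ω' = (0.2173, 0.2727, -1.3687)
Hamilton product q⊗(0,ω) = (-0.3169423, 0.1398750, -1.0212618, -0.9628114)
q' = normalize(q + ½dt·q⊗(0,ω)) = (0.5052, -0.7888, 0.0235, -0.3492)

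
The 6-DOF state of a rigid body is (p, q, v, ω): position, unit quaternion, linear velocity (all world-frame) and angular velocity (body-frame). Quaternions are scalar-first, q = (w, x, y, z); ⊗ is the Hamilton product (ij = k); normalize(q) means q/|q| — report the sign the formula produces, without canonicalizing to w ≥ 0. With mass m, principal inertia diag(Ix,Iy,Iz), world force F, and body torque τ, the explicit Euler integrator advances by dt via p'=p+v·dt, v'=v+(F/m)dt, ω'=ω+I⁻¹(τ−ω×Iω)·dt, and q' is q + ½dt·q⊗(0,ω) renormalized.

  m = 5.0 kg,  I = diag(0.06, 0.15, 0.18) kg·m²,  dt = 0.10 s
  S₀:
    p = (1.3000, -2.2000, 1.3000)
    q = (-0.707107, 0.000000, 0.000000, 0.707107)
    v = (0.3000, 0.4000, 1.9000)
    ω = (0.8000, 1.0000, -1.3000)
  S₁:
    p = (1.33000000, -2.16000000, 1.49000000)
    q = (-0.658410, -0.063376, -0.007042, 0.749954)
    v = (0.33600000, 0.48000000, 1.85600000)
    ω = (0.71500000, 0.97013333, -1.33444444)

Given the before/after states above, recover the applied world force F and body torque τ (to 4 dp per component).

velocity change Δv = (0.03600000, 0.08000000, -0.04400000)
F = m·Δv/dt = (1.8000, 4.0000, -2.2000)
rate change Δω = (-0.08500000, -0.02986667, -0.03444444)
precession coupling = (-0.0390, 0.1248, 0.0720)
I·α + gyro = (-0.0900, 0.0800, 0.0100)

F = (1.8000, 4.0000, -2.2000)
τ = (-0.0900, 0.0800, 0.0100)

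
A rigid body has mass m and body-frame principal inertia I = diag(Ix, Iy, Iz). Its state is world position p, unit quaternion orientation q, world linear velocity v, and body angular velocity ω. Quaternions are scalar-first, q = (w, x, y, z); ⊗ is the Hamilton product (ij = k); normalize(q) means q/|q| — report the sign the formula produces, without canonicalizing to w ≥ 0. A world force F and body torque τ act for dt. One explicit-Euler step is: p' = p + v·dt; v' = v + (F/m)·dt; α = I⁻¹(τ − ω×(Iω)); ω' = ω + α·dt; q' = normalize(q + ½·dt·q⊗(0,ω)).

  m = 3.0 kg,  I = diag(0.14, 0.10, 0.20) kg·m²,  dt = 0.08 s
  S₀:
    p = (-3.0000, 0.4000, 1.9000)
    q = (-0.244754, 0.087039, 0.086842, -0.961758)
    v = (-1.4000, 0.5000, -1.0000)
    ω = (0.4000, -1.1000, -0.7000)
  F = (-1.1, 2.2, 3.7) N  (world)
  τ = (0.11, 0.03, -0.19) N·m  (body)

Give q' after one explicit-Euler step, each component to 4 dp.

2q̇ = q⊗(0,ω) = (-0.6125200, -1.2166248, -0.0545465, 0.0408481)
q + ½dt·q⊗(0,ω), renormalized = (-0.2689, 0.0383, 0.0845, -0.9587)

q' = (-0.2689, 0.0383, 0.0845, -0.9587)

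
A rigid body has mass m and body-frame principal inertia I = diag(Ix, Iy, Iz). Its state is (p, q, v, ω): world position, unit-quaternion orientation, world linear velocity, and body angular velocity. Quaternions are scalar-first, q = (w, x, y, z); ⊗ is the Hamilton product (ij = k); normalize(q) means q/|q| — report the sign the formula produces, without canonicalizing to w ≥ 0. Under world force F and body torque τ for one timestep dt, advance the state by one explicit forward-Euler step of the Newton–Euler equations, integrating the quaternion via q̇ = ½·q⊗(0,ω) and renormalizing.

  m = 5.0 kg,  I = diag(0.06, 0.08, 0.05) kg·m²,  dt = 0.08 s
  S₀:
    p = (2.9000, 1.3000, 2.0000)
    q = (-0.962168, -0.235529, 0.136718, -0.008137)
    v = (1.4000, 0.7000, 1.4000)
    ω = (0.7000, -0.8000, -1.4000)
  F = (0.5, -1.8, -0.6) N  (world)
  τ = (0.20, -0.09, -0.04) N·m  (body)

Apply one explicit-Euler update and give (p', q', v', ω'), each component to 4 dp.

p' = (3.0120, 1.3560, 2.1120)
q' = (-0.9493, -0.2697, 0.1537, 0.0493)
v' = (1.4080, 0.6712, 1.3904)
ω' = (1.0115, -0.8802, -1.4461)

(τ − ω×Iω)/I = (3.8933, -1.0025, -0.5760)
ω' = ω + α·dt = (1.0115, -0.8802, -1.4461)
2q̇ = q⊗(0,ω) = (0.2628529, -0.8714324, 0.4342979, 1.4397558)
updated quaternion q' = (-0.9493, -0.2697, 0.1537, 0.0493)
linear accel F/m = (0.1000, -0.3600, -0.1200)
new position p' = (3.0120, 1.3560, 2.1120)
v + (F/m)dt = (1.4080, 0.6712, 1.3904)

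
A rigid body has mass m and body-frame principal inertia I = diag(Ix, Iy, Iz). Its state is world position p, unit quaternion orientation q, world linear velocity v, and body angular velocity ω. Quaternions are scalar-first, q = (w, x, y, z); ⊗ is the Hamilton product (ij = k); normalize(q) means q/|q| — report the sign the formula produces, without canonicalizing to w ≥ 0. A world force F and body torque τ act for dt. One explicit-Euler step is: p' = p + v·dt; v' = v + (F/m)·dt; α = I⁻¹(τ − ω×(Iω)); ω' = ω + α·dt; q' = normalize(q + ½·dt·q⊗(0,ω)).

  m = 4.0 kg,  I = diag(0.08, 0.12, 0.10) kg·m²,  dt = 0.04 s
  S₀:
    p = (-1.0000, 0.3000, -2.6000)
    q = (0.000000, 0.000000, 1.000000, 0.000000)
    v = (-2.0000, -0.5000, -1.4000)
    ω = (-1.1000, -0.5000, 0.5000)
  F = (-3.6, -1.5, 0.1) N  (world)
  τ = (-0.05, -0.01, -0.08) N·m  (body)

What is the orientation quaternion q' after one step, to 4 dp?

q' = (0.0100, 0.0100, 0.9997, 0.0220)

Hamilton product q⊗(0,ω) = (0.5000000, 0.5000000, 0.0000000, 1.1000000)
q + ½dt·q⊗(0,ω), renormalized = (0.0100, 0.0100, 0.9997, 0.0220)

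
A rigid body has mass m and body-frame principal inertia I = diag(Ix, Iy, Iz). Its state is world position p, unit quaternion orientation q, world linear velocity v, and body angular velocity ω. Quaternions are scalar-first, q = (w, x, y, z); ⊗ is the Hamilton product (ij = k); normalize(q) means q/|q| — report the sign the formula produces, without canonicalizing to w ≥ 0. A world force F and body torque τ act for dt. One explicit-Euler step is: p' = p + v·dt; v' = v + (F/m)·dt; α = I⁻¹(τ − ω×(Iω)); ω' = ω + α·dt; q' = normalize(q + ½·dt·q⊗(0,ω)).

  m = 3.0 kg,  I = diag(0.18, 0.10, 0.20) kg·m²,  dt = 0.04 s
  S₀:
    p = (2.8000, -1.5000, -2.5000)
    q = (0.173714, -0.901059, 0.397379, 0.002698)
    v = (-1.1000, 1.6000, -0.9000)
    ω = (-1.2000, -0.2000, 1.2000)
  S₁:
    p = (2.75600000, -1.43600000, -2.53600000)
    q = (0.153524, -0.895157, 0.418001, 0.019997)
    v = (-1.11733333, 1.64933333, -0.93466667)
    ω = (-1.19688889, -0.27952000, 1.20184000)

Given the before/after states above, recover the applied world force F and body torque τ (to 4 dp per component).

F = (-1.3000, 3.7000, -2.6000)
τ = (-0.0100, -0.1700, -0.0100)

Δω = ω₁−ω₀ = (0.00311111, -0.07952000, 0.00184000)
τ = I·(Δω/dt) + ω₀×(Iω₀) = (-0.0100, -0.1700, -0.0100)
v₁ − v₀ = (-0.01733333, 0.04933333, -0.03466667)
F = m·Δv/dt = (-1.3000, 3.7000, -2.6000)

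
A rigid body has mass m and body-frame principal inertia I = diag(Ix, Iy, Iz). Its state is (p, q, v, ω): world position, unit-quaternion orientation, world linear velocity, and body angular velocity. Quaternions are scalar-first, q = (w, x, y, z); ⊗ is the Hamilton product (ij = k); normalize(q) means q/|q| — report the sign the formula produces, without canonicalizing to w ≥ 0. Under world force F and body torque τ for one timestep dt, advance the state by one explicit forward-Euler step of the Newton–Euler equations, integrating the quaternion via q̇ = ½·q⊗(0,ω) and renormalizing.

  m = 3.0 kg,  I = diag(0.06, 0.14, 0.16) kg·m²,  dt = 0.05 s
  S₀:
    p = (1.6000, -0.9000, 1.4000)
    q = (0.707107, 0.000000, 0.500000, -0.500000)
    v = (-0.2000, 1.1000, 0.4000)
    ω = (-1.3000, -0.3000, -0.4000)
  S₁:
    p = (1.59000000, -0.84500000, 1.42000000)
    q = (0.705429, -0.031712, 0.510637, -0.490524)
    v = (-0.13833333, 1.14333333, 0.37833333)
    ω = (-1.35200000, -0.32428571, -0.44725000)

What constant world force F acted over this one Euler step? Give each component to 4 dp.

Δv = v₁−v₀ = (0.06166667, 0.04333333, -0.02166667)
m·(v₁−v₀)/dt = (3.7000, 2.6000, -1.3000)

F = (3.7000, 2.6000, -1.3000)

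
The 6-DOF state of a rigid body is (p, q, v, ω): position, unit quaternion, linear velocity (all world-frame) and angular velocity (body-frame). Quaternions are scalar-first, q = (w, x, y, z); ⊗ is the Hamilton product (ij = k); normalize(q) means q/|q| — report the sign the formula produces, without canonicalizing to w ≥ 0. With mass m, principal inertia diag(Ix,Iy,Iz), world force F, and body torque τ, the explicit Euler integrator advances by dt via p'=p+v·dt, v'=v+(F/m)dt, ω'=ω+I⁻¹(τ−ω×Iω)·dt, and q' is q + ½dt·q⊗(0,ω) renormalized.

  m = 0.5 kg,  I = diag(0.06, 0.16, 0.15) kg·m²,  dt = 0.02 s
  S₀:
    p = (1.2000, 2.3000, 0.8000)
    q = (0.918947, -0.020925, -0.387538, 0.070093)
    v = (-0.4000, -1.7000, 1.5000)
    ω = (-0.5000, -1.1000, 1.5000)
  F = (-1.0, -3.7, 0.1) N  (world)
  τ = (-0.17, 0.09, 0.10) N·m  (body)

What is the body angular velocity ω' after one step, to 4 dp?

ω' = (-0.5622, -1.0972, 1.5060)

α = I⁻¹(τ − ω×Iω) = (-3.1083, 0.1406, 0.3000)
new body rate ω' = (-0.5622, -1.0972, 1.5060)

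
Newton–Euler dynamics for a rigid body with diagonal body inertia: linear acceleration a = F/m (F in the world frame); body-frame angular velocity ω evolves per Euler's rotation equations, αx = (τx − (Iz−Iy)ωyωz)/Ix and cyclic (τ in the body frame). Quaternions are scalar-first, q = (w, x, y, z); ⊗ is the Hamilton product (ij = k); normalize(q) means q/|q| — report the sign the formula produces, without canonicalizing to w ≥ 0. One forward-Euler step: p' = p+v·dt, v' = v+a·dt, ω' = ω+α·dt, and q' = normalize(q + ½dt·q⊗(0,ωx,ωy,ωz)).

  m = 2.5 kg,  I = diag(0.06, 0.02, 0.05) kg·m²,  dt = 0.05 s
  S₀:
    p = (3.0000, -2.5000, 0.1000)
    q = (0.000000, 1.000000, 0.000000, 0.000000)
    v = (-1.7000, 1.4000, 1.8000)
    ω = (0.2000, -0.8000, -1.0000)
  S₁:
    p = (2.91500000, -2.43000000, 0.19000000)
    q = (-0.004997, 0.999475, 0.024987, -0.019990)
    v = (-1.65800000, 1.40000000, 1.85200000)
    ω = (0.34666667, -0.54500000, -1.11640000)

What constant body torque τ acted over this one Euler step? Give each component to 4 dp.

τ = (0.2000, 0.1000, -0.1100)

Δω = ω₁−ω₀ = (0.14666667, 0.25500000, -0.11640000)
τ = I·(Δω/dt) + ω₀×(Iω₀) = (0.2000, 0.1000, -0.1100)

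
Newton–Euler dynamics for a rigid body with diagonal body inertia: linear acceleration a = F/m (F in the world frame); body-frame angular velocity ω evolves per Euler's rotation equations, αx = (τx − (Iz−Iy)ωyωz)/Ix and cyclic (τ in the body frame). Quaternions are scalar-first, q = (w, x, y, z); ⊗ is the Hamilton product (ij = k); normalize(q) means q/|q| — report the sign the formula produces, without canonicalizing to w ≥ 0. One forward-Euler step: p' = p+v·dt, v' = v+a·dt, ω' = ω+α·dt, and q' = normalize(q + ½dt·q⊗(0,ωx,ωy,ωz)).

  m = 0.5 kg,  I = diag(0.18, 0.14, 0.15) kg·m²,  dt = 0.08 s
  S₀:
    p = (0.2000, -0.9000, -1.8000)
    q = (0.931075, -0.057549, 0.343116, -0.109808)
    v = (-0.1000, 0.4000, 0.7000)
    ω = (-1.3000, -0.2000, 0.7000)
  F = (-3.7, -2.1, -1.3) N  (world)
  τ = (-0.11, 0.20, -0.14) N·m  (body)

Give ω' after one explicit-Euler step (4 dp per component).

ω' = (-1.3483, -0.0701, 0.6309)

angular accel α = (-0.6033, 1.6236, -0.8640)
ω' = ω + α·dt = (-1.3483, -0.0701, 0.6309)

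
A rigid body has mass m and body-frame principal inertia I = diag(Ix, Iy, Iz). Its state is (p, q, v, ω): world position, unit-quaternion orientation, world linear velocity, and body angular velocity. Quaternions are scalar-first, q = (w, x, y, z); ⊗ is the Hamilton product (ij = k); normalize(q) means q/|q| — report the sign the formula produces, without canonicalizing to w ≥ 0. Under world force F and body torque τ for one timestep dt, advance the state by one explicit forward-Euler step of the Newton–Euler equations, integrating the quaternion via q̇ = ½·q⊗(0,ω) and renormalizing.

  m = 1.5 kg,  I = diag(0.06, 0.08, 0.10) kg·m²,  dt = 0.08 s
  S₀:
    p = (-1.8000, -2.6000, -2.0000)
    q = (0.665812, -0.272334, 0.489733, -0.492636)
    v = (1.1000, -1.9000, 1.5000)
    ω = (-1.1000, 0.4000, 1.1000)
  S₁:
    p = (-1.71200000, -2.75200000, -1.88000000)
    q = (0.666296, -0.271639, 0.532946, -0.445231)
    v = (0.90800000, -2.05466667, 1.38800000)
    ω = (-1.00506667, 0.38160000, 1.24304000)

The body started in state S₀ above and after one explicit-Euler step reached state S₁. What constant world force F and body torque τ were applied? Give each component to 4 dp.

F = (-3.6000, -2.9000, -2.1000)
τ = (0.0800, 0.0300, 0.1700)

ω₁ − ω₀ = (0.09493333, -0.01840000, 0.14304000)
applied torque τ = (0.0800, 0.0300, 0.1700)
Δv = v₁−v₀ = (-0.19200000, -0.15466667, -0.11200000)
F = m·Δv/dt = (-3.6000, -2.9000, -2.1000)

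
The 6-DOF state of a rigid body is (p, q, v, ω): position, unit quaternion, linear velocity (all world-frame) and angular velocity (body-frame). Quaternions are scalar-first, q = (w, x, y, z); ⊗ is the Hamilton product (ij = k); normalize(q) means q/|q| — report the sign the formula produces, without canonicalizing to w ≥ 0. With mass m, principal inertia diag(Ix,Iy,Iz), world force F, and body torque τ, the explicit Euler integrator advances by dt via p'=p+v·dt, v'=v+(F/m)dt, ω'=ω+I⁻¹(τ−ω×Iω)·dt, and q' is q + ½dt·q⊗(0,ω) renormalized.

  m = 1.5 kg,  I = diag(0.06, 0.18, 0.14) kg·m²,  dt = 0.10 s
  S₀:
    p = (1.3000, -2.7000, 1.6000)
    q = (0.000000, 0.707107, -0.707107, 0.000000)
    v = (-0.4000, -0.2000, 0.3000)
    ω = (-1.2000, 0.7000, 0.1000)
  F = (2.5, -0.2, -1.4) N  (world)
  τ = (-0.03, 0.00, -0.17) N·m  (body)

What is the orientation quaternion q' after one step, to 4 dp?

q⊗(0,ω) = (1.3435033, -0.0707107, -0.0707107, -0.3535535)
q + ½dt·q⊗(0,ω), renormalized = (0.0670, 0.7019, -0.7089, -0.0176)

q' = (0.0670, 0.7019, -0.7089, -0.0176)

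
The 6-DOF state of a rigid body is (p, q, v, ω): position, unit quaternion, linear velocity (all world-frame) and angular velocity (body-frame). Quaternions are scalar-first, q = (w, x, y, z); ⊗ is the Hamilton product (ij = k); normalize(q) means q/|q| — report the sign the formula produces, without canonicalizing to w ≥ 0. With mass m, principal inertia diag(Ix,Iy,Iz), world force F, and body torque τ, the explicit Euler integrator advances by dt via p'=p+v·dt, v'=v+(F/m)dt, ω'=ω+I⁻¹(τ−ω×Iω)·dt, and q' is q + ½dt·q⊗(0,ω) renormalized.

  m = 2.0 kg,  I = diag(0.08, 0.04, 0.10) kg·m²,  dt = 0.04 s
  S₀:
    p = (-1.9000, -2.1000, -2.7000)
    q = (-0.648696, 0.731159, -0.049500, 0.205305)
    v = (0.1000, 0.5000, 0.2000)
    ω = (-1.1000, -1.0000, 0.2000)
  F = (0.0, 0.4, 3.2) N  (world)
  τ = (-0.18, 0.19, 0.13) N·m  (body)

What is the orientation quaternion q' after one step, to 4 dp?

2q̇ = q⊗(0,ω) = (0.7137139, 0.9089706, 0.2766287, -0.9153482)
q' = normalize(q + ½dt·q⊗(0,ω)) = (-0.6341, 0.7490, -0.0439, 0.1869)

q' = (-0.6341, 0.7490, -0.0439, 0.1869)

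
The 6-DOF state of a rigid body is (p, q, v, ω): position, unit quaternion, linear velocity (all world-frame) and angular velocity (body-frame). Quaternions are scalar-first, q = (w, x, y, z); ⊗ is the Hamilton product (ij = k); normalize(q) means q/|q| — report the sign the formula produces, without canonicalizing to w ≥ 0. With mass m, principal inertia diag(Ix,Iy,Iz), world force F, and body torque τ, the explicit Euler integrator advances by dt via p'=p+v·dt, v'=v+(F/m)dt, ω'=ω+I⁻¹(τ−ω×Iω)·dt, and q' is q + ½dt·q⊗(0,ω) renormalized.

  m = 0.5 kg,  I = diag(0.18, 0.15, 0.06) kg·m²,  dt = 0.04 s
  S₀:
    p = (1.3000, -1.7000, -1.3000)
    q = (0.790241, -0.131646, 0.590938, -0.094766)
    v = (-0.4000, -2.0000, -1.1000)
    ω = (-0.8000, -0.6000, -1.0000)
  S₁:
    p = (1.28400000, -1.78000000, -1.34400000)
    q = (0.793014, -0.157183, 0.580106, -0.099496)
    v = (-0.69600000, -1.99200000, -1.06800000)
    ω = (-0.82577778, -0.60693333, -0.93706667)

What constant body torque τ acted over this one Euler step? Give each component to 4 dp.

rate change Δω = (-0.02577778, -0.00693333, 0.06293333)
applied torque τ = (-0.1700, 0.0700, 0.0800)

τ = (-0.1700, 0.0700, 0.0800)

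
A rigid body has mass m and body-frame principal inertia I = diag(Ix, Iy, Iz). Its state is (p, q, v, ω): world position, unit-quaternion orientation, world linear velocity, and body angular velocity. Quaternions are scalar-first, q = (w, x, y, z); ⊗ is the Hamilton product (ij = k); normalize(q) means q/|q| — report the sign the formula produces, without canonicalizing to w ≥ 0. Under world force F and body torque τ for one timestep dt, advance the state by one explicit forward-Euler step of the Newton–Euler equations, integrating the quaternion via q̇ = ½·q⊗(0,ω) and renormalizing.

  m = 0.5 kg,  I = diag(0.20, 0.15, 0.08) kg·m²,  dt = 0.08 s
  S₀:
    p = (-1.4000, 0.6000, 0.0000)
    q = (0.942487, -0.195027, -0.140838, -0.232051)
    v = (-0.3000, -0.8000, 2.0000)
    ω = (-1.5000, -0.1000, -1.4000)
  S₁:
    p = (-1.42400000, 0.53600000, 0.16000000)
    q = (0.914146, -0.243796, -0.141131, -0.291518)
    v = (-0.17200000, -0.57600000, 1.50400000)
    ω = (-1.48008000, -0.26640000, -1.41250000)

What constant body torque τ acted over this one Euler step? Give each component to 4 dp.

τ = (0.0400, -0.0600, -0.0200)

Δω = ω₁−ω₀ = (0.01992000, -0.16640000, -0.01250000)
ω₀×(Iω₀) = (-0.0098, 0.2520, -0.0075)
τ = I·(Δω/dt) + ω₀×(Iω₀) = (0.0400, -0.0600, -0.0200)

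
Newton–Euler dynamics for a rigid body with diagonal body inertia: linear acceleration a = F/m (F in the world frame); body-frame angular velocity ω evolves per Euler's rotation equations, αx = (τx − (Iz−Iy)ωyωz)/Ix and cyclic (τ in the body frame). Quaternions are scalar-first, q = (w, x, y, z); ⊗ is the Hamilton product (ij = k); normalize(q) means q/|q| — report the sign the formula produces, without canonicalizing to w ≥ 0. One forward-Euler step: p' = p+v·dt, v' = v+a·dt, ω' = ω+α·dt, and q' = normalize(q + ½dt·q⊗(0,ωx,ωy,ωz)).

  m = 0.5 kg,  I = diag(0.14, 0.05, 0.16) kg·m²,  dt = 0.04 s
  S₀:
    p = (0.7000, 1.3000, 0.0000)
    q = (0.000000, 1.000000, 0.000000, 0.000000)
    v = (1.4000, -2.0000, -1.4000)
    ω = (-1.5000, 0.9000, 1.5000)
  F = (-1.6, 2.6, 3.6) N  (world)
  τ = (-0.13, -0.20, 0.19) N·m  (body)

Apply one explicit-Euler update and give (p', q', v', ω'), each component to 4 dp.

p' = (0.7560, 1.2200, -0.0560)
q' = (0.0300, 0.9989, -0.0300, 0.0180)
v' = (1.2720, -1.7920, -1.1120)
ω' = (-1.5796, 0.7040, 1.5171)

a = F/m = (-3.2000, 5.2000, 7.2000)
p' = p + v·dt = (0.7560, 1.2200, -0.0560)
v' = v + a·dt = (1.2720, -1.7920, -1.1120)
ω×(Iω) gyroscopic = (0.1485, 0.0450, 0.1215)
α = I⁻¹(τ − ω×Iω) = (-1.9893, -4.9000, 0.4281)
ω + α·dt = (-1.5796, 0.7040, 1.5171)
q⊗(0,ω) = (1.5000000, 0.0000000, -1.5000000, 0.9000000)
updated quaternion q' = (0.0300, 0.9989, -0.0300, 0.0180)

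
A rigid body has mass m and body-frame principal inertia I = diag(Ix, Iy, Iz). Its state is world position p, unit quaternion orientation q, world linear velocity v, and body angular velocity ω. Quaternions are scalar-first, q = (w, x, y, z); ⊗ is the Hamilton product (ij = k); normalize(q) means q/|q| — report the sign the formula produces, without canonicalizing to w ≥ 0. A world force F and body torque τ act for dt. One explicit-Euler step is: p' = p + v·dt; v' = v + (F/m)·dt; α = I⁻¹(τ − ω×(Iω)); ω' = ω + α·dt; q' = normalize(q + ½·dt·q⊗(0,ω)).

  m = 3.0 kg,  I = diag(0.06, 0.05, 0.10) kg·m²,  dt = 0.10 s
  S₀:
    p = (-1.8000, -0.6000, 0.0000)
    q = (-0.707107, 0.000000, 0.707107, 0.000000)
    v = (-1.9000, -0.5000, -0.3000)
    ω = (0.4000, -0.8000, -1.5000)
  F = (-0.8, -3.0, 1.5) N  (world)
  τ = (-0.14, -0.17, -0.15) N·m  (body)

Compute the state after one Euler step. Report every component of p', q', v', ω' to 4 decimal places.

linear accel F/m = (-0.2667, -1.0000, 0.5000)
new position p' = (-1.9900, -0.6500, -0.0300)
new velocity v' = (-1.9267, -0.6000, -0.2500)
(τ − ω×Iω)/I = (-3.3333, -3.8800, -1.5320)
ω + α·dt = (0.0667, -1.1880, -1.6532)
Hamilton product q⊗(0,ω) = (0.5656856, -1.3435033, 0.5656856, 0.7778177)
updated quaternion q' = (-0.6762, -0.0669, 0.7326, 0.0387)

p' = (-1.9900, -0.6500, -0.0300)
q' = (-0.6762, -0.0669, 0.7326, 0.0387)
v' = (-1.9267, -0.6000, -0.2500)
ω' = (0.0667, -1.1880, -1.6532)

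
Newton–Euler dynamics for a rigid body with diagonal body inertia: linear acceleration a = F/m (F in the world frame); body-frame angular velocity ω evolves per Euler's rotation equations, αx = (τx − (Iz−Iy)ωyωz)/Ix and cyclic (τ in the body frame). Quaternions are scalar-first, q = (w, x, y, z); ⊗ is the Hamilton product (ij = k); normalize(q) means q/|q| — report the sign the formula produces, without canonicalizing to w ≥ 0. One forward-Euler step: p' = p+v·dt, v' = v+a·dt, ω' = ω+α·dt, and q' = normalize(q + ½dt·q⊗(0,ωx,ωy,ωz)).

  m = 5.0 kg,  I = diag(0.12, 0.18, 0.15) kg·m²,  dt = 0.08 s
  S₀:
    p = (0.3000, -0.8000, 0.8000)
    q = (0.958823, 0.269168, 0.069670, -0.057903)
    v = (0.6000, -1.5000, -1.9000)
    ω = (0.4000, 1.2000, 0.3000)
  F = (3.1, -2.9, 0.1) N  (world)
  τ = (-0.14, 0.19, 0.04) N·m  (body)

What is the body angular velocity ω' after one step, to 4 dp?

ω×(Iω) gyroscopic = (-0.0108, -0.0036, 0.0288)
α = I⁻¹(τ − ω×Iω) = (-1.0767, 1.0756, 0.0747)
ω + α·dt = (0.3139, 1.2860, 0.3060)

ω' = (0.3139, 1.2860, 0.3060)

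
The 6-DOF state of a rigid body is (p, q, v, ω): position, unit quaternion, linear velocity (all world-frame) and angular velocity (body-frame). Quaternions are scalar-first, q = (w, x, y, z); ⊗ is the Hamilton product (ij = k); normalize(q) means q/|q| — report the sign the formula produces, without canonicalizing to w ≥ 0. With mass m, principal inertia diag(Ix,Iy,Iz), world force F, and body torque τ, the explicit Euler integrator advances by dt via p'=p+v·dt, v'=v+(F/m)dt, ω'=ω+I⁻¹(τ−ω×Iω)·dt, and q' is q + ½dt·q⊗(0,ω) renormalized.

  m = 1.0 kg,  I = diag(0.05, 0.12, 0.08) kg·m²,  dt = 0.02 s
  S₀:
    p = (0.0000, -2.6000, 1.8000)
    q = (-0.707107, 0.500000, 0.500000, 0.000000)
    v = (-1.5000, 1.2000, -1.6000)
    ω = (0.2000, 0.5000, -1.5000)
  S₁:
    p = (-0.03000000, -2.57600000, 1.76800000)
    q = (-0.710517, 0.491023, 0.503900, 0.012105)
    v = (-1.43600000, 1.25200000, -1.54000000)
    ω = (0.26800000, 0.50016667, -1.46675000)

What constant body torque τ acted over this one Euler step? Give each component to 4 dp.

Δω = ω₁−ω₀ = (0.06800000, 0.00016667, 0.03325000)
ω₀×(Iω₀) = (0.0300, 0.0090, 0.0070)
τ = I·(Δω/dt) + ω₀×(Iω₀) = (0.2000, 0.0100, 0.1400)

τ = (0.2000, 0.0100, 0.1400)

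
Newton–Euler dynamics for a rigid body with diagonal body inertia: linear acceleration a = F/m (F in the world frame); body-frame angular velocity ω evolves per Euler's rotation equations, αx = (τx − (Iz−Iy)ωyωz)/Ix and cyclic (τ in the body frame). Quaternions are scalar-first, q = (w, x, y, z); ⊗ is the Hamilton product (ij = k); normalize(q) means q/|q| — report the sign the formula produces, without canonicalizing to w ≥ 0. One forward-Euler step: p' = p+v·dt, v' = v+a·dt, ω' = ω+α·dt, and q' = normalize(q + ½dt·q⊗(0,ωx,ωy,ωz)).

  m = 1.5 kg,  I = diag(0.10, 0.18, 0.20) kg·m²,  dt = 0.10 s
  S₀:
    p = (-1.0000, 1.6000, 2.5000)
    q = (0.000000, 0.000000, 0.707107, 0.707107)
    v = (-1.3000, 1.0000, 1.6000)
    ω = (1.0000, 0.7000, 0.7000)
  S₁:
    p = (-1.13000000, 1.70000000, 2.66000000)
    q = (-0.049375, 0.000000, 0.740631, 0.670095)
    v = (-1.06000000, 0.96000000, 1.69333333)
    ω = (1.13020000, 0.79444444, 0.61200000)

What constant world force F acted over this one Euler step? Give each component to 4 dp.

F = (3.6000, -0.6000, 1.4000)

Δv = v₁−v₀ = (0.24000000, -0.04000000, 0.09333333)
F = m·Δv/dt = (3.6000, -0.6000, 1.4000)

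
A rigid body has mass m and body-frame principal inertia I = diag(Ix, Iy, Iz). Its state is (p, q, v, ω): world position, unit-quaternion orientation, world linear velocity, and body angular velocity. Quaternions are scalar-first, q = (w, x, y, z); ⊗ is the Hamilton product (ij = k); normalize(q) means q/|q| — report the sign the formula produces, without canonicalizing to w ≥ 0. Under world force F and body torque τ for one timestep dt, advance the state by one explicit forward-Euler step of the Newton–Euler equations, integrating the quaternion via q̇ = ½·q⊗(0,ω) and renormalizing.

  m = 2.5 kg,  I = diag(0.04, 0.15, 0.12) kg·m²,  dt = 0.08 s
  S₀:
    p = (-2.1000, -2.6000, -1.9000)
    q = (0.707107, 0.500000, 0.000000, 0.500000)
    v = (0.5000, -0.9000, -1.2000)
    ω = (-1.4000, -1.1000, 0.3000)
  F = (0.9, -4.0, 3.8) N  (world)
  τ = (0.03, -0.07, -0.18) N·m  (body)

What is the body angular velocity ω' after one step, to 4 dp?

ω' = (-1.3598, -1.1553, 0.0671)

ω×(Iω) gyroscopic = (0.0099, 0.0336, 0.1694)
(τ − ω×Iω)/I = (0.5025, -0.6907, -2.9117)
new body rate ω' = (-1.3598, -1.1553, 0.0671)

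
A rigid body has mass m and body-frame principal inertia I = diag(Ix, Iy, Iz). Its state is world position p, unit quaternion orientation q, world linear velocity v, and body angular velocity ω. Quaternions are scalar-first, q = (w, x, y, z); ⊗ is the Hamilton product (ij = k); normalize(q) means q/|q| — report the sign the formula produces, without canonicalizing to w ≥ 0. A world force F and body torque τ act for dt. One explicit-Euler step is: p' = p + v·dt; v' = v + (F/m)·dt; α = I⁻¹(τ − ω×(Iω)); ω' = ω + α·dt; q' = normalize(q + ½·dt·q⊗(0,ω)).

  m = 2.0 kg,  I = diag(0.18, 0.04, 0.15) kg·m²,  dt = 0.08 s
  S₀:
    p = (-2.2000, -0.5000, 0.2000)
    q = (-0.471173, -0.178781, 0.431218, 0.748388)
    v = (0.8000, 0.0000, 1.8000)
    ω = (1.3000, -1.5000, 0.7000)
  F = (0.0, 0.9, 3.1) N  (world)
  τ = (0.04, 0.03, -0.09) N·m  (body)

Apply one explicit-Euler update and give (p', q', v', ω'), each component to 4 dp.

ω×(Iω) gyroscopic = (-0.1155, 0.0273, 0.2730)
angular accel α = (0.8639, 0.0675, -2.4200)
ω' = ω + α·dt = (1.3691, -1.4946, 0.5064)
Hamilton product q⊗(0,ω) = (0.3553707, 0.8119097, 1.8048106, -0.6222330)
q + ½dt·q⊗(0,ω), renormalized = (-0.4553, -0.1458, 0.5016, 0.7209)
a = F/m = (0.0000, 0.4500, 1.5500)
new position p' = (-2.1360, -0.5000, 0.3440)
v' = v + a·dt = (0.8000, 0.0360, 1.9240)

p' = (-2.1360, -0.5000, 0.3440)
q' = (-0.4553, -0.1458, 0.5016, 0.7209)
v' = (0.8000, 0.0360, 1.9240)
ω' = (1.3691, -1.4946, 0.5064)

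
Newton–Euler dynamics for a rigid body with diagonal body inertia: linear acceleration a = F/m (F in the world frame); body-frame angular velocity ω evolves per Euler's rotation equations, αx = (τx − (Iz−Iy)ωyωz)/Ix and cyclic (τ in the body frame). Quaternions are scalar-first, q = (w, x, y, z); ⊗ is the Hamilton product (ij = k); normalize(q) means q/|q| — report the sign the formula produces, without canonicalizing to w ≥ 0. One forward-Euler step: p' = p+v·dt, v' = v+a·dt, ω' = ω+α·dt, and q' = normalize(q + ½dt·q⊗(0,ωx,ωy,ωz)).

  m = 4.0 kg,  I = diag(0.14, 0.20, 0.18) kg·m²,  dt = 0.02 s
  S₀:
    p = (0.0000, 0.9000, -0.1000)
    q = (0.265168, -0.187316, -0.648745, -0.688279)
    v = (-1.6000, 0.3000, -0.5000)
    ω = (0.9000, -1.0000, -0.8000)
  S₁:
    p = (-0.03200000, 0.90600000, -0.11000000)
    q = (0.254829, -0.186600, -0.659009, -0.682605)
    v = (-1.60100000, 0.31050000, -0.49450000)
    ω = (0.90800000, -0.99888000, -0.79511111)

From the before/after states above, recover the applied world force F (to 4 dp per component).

F = (-0.2000, 2.1000, 1.1000)

v₁ − v₀ = (-0.00100000, 0.01050000, 0.00550000)
m·(v₁−v₀)/dt = (-0.2000, 2.1000, 1.1000)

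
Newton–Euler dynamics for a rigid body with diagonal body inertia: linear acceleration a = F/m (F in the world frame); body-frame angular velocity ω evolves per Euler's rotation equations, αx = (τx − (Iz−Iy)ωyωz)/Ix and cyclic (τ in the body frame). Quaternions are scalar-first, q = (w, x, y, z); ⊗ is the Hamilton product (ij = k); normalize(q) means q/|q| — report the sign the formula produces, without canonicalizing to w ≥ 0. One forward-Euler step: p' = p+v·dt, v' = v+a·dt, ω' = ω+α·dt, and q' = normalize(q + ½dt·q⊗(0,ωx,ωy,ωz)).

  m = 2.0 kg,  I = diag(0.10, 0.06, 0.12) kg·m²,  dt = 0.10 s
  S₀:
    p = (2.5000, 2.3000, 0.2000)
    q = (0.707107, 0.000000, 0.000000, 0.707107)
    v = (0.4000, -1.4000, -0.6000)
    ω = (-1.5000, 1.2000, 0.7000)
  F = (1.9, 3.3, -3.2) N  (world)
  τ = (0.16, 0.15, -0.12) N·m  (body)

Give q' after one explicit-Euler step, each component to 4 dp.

q' = (0.6788, -0.0950, -0.0106, 0.7281)

Hamilton product q⊗(0,ω) = (-0.4949749, -1.9091889, -0.2121321, 0.4949749)
updated quaternion q' = (0.6788, -0.0950, -0.0106, 0.7281)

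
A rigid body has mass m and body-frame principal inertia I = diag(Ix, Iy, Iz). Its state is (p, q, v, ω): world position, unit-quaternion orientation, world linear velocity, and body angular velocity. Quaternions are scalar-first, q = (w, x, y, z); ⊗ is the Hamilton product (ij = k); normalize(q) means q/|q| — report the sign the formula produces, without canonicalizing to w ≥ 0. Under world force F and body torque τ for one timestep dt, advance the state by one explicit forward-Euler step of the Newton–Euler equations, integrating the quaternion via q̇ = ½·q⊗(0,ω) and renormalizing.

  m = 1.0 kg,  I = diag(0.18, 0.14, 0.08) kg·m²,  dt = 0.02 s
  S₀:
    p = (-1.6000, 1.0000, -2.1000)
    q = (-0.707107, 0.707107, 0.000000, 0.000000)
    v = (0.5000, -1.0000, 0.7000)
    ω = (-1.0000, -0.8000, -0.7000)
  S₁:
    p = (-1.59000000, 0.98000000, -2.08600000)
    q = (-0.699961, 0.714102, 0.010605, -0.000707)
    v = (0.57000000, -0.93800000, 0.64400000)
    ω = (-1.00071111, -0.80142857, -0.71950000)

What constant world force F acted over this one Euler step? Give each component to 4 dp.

v₁ − v₀ = (0.07000000, 0.06200000, -0.05600000)
F = m·Δv/dt = (3.5000, 3.1000, -2.8000)

F = (3.5000, 3.1000, -2.8000)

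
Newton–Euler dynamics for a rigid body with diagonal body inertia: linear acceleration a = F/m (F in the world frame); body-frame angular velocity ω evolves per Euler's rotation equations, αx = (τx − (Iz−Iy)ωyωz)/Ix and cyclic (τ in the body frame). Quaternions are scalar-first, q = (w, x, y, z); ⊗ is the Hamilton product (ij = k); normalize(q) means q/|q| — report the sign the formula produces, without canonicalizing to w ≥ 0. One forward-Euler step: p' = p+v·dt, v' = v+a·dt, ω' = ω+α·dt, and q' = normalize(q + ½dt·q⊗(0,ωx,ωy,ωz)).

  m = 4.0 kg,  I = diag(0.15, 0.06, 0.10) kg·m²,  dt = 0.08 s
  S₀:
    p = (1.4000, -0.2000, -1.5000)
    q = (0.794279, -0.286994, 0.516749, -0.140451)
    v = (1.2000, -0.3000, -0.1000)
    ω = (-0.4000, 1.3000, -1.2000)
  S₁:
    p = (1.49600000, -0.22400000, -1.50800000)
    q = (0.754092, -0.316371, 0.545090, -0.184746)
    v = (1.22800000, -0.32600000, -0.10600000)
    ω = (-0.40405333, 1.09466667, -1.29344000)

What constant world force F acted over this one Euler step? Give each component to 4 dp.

F = (1.4000, -1.3000, -0.3000)

Δv = v₁−v₀ = (0.02800000, -0.02600000, -0.00600000)
m·(v₁−v₀)/dt = (1.4000, -1.3000, -0.3000)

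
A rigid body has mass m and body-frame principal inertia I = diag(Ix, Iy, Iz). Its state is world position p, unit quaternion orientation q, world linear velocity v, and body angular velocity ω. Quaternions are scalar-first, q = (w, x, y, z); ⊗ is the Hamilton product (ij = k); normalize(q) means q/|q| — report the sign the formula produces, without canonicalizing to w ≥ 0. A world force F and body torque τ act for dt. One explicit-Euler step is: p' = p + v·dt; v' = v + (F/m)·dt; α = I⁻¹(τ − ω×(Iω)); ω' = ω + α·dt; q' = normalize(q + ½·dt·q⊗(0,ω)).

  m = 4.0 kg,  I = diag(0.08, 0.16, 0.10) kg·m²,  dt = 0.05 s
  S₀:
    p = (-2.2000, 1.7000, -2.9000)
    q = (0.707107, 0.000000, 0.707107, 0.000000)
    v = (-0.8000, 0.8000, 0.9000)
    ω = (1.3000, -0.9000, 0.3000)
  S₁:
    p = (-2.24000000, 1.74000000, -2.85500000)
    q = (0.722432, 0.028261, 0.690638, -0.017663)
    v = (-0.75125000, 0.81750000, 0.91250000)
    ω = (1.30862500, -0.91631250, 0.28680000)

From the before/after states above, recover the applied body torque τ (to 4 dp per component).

τ = (0.0300, -0.0600, -0.1200)

rate change Δω = (0.00862500, -0.01631250, -0.01320000)
τ = I·(Δω/dt) + ω₀×(Iω₀) = (0.0300, -0.0600, -0.1200)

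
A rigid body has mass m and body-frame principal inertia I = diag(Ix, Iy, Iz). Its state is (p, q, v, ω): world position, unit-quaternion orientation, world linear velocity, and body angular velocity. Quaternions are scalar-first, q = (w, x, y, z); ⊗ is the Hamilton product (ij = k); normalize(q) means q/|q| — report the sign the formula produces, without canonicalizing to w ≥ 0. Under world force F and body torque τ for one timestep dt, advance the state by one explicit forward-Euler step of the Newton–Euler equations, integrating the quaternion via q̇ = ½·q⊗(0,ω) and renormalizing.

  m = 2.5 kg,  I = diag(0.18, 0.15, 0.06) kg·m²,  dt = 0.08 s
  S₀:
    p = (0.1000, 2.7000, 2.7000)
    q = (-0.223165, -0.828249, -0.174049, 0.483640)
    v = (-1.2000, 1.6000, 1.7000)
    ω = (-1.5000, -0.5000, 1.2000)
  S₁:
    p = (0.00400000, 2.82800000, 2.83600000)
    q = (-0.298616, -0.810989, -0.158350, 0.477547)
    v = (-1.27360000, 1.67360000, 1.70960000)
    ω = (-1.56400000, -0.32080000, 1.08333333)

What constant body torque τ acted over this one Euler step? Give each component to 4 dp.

τ = (-0.0900, 0.1200, -0.1100)

ω₁ − ω₀ = (-0.06400000, 0.17920000, -0.11666667)
gyro term ω₀×Iω₀ = (0.0540, -0.2160, -0.0225)
applied torque τ = (-0.0900, 0.1200, -0.1100)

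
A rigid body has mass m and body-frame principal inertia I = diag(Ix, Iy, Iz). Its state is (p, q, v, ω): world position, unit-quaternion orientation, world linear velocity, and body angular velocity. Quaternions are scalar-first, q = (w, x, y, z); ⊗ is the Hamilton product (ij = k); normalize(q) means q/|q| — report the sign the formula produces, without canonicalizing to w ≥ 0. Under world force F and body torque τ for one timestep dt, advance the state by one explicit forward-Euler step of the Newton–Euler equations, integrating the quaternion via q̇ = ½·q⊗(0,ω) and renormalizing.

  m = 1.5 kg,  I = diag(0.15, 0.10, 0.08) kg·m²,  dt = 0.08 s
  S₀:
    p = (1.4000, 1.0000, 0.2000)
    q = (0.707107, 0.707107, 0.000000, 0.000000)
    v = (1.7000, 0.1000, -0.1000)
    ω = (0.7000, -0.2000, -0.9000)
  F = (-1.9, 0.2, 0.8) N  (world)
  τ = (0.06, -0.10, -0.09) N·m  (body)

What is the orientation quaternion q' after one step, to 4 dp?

2q̇ = q⊗(0,ω) = (-0.4949749, 0.4949749, 0.4949749, -0.7778177)
q' = normalize(q + ½dt·q⊗(0,ω)) = (0.6866, 0.7261, 0.0198, -0.0311)

q' = (0.6866, 0.7261, 0.0198, -0.0311)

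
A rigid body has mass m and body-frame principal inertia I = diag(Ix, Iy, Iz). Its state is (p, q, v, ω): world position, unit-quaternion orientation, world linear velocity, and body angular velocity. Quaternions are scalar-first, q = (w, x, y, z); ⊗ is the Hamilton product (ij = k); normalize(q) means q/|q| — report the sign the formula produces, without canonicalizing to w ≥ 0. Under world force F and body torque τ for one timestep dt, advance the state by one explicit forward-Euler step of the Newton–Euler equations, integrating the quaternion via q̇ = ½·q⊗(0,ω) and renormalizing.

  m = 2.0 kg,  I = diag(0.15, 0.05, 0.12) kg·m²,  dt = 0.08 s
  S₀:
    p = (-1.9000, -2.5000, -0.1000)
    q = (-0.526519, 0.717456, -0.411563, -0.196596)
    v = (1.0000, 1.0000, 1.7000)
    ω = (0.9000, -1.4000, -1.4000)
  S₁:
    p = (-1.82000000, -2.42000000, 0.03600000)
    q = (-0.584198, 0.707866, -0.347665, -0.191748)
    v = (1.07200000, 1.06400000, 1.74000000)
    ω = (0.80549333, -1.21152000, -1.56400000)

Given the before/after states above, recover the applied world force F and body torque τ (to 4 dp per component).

F = (1.8000, 1.6000, 1.0000)
τ = (-0.0400, 0.0800, -0.1200)

ω₁ − ω₀ = (-0.09450667, 0.18848000, -0.16400000)
ω₀×(Iω₀) = (0.1372, -0.0378, 0.1260)
I·α + gyro = (-0.0400, 0.0800, -0.1200)
v₁ − v₀ = (0.07200000, 0.06400000, 0.04000000)
m·(v₁−v₀)/dt = (1.8000, 1.6000, 1.0000)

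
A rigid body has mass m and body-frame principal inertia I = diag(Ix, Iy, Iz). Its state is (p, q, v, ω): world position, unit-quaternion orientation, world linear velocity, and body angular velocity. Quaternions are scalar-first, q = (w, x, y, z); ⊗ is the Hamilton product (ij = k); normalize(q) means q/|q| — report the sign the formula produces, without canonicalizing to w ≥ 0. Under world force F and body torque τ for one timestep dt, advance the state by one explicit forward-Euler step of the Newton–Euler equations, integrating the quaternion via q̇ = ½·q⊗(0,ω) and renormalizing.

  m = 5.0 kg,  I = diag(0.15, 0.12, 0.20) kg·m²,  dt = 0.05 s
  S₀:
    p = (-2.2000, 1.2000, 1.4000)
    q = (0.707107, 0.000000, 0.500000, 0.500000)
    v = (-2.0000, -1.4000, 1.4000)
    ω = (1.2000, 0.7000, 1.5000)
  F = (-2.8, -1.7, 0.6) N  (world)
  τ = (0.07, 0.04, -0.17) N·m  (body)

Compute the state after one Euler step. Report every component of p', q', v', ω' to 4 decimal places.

p' = (-2.3000, 1.1300, 1.4700)
q' = (0.6787, 0.0312, 0.5267, 0.5108)
v' = (-2.0280, -1.4170, 1.4060)
ω' = (1.1953, 0.7542, 1.4638)

precession coupling ω×(Iω) = (0.0840, -0.0900, -0.0252)
α = I⁻¹(τ − ω×Iω) = (-0.0933, 1.0833, -0.7240)
ω' = ω + α·dt = (1.1953, 0.7542, 1.4638)
q⊗(0,ω) = (-1.1000000, 1.2485284, 1.0949749, 0.4606605)
q + ½dt·q⊗(0,ω), renormalized = (0.6787, 0.0312, 0.5267, 0.5108)
new position p' = (-2.3000, 1.1300, 1.4700)
v' = v + a·dt = (-2.0280, -1.4170, 1.4060)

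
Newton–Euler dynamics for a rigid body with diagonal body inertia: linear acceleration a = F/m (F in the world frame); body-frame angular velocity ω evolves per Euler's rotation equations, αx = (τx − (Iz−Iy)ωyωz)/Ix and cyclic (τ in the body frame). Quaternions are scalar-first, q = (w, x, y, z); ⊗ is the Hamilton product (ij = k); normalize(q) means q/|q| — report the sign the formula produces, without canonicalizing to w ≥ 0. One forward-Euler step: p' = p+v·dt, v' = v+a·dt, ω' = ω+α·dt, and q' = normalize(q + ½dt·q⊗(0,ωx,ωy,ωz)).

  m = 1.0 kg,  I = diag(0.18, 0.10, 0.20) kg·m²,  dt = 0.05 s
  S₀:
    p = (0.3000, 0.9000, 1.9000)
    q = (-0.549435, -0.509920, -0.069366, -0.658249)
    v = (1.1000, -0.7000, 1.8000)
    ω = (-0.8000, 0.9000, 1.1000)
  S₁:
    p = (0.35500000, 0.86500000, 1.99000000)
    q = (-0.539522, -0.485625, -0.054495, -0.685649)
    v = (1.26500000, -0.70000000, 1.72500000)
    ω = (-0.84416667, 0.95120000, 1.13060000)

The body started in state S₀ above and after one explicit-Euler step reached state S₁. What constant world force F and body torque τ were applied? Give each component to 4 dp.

v₁ − v₀ = (0.16500000, 0.00000000, -0.07500000)
applied force F = (3.3000, 0.0000, -1.5000)
Δω = ω₁−ω₀ = (-0.04416667, 0.05120000, 0.03060000)
I·α + gyro = (-0.0600, 0.1200, 0.1800)

F = (3.3000, 0.0000, -1.5000)
τ = (-0.0600, 0.1200, 0.1800)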